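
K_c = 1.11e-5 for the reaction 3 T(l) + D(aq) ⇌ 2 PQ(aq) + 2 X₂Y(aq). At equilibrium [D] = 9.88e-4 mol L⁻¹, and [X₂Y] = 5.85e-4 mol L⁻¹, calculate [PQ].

(T is a pure liquid — omitted from K_c.)
At equilibrium, K_c = [PQ]²·[X₂Y]² / [D] = 1.11e-5.
([PQ])²·(5.85e-4)² / (9.88e-4) = 1.11e-5
[PQ]² = 0.0320 ⇒ [PQ] = 0.179 mol L⁻¹

[PQ] = 0.179 mol L⁻¹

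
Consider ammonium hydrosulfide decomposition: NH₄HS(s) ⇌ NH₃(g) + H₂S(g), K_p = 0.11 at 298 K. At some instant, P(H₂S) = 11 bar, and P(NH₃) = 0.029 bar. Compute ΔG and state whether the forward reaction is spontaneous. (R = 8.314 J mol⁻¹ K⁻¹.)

ΔG = 2.64 kJ/mol; the forward reaction is non-spontaneous

(NH₄HS is a pure solid — omitted from Q_p.)
Q_p = P(NH₃)·P(H₂S) = (0.029)·(11) = 0.319
ΔG = RT ln(Q_p/K_p) = (8.314 J mol⁻¹ K⁻¹)(298 K) × ln(0.319/0.11)
   = (2.478 kJ/mol)(1.065) = 2.64 kJ/mol
ΔG > 0, so the forward reaction is non-spontaneous (proceeds in reverse).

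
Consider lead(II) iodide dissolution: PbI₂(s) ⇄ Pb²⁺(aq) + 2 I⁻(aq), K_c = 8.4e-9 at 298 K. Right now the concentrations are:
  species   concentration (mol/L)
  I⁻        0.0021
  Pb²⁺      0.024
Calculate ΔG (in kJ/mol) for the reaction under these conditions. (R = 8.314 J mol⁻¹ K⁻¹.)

(PbI₂ is a pure solid — omitted from Q_c.)
Q_c = [Pb²⁺]·[I⁻]² = (0.024)·(0.0021)² = 1.06e-7
ΔG = RT ln(Q_c/K_c) = (8.314 J mol⁻¹ K⁻¹)(298 K) × ln(1.06e-7/8.4e-9)
   = (2.478 kJ/mol)(2.535) = 6.28 kJ/mol
ΔG > 0, so the forward reaction is non-spontaneous (proceeds in reverse).

ΔG = 6.28 kJ/mol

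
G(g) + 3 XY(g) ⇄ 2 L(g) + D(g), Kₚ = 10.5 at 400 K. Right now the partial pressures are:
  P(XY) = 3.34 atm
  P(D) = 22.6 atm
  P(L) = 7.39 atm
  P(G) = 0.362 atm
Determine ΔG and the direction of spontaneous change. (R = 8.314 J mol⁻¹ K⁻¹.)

Qₚ = P(L)²·P(D) / (P(G)·P(XY)³) = (7.39)²·(22.6) / ((0.362)·(3.34)³) = 91.5
ΔG = RT ln(Qₚ/Kₚ) = (8.314 J mol⁻¹ K⁻¹)(400 K) × ln(91.5/10.5)
   = (3.326 kJ/mol)(2.165) = 7.20 kJ/mol
ΔG > 0, so the forward reaction is non-spontaneous (proceeds in reverse).

ΔG = 7.20 kJ/mol; the forward reaction is non-spontaneous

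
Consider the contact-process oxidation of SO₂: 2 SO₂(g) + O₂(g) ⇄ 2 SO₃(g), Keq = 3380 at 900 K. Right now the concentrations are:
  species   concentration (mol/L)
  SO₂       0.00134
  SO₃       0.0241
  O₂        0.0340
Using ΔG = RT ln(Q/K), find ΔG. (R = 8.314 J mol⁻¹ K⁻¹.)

ΔG = 7.74 kJ/mol

Q = [SO₃]² / ([SO₂]²·[O₂]) = (0.0241)² / ((0.00134)²·(0.0340)) = 9510
ΔG = RT ln(Q/Keq) = (8.314 J mol⁻¹ K⁻¹)(900 K) × ln(9510/3380)
   = (7.483 kJ/mol)(1.034) = 7.74 kJ/mol
ΔG > 0, so the forward reaction is non-spontaneous (proceeds in reverse).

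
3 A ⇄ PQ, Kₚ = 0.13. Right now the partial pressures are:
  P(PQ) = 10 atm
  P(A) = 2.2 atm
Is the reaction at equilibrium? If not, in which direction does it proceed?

Qₚ = P(PQ) / P(A)³ = (10) / (2.2)³ = 0.94
Qₚ = 0.94 > Kₚ = 0.13, so the reverse reaction proceeds.

reverse (toward reactants)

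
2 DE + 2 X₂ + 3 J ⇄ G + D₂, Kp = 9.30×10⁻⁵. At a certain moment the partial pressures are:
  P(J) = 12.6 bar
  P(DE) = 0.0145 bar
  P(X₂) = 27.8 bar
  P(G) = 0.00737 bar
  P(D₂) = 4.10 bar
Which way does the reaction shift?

Qp = P(G)·P(D₂) / (P(DE)²·P(X₂)²·P(J)³) = (0.00737)·(4.10) / ((0.0145)²·(27.8)²·(12.6)³) = 9.30×10⁻⁵
Qp = 9.30×10⁻⁵ = Kp, so the system is already at equilibrium.

at equilibrium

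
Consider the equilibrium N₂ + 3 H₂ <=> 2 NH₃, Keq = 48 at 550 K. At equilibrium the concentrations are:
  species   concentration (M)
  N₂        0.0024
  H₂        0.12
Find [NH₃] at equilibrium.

[NH₃] = 0.014 M

At equilibrium, Keq = [NH₃]² / ([N₂]·[H₂]³) = 48.
([NH₃])² / ((0.0024)·(0.12)³) = 48
[NH₃]² = 1.99×10⁻⁴ ⇒ [NH₃] = 0.014 M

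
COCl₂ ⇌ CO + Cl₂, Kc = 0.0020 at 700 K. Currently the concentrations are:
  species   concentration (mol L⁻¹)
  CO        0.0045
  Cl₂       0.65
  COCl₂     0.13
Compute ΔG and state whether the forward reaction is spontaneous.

Qc = [CO]·[Cl₂] / [COCl₂] = (0.0045)·(0.65) / (0.13) = 0.0225
ΔG = RT ln(Qc/Kc) = (8.314 J mol⁻¹ K⁻¹)(700 K) × ln(0.0225/0.0020)
   = (5.820 kJ/mol)(2.420) = 14.1 kJ/mol
ΔG > 0, so the forward reaction is non-spontaneous (proceeds in reverse).

ΔG = 14.1 kJ/mol; the forward reaction is non-spontaneous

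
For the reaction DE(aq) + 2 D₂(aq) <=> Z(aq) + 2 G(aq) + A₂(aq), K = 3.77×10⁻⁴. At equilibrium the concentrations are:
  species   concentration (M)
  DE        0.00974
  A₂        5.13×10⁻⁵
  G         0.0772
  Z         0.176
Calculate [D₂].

[D₂] = 0.121 M

At equilibrium, K = [Z]·[G]²·[A₂] / ([DE]·[D₂]²) = 3.77×10⁻⁴.
(0.176)·(0.0772)²·(5.13×10⁻⁵) / ((0.00974)·([D₂])²) = 3.77×10⁻⁴
[D₂]² = 0.0147 ⇒ [D₂] = 0.121 M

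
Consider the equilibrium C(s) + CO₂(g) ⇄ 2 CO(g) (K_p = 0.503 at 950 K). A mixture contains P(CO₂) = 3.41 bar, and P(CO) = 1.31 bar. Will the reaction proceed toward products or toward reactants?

at equilibrium

(C is a pure solid — omitted from Q_p.)
Q_p = P(CO)² / P(CO₂) = (1.31)² / (3.41) = 0.503
Q_p = 0.503 = K_p, so the system is already at equilibrium.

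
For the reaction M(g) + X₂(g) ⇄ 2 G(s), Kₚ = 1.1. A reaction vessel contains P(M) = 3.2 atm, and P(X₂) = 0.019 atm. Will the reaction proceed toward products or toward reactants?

in the reverse direction

(G is a pure solid — omitted from Qₚ.)
Qₚ = 1 / (P(M)·P(X₂)) = 1 / ((3.2)·(0.019)) = 16
Qₚ = 16 > Kₚ = 1.1, so the reverse reaction proceeds.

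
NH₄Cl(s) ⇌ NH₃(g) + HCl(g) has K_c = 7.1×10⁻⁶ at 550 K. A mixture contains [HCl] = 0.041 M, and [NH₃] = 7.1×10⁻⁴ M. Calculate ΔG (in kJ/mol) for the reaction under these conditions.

ΔG = 6.45 kJ/mol

(NH₄Cl is a pure solid — omitted from Q_c.)
Q_c = [NH₃]·[HCl] = (7.1×10⁻⁴)·(0.041) = 2.91×10⁻⁵
ΔG = RT ln(Q_c/K_c) = (8.314 J mol⁻¹ K⁻¹)(550 K) × ln(2.91×10⁻⁵/7.1×10⁻⁶)
   = (4.573 kJ/mol)(1.411) = 6.45 kJ/mol
ΔG > 0, so the forward reaction is non-spontaneous (proceeds in reverse).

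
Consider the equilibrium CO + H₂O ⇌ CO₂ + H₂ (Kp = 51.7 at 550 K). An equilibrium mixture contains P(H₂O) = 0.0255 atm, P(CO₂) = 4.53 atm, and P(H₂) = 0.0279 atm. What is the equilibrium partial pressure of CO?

P(CO) = 0.0959 atm

At equilibrium, Kp = P(CO₂)·P(H₂) / (P(CO)·P(H₂O)) = 51.7.
(4.53)·(0.0279) / ((P(CO))·(0.0255)) = 51.7
P(CO) = 0.0959 atm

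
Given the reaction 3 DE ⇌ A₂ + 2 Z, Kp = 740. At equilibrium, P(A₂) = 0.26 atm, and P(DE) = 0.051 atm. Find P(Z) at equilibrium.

P(Z) = 0.61 atm

At equilibrium, Kp = P(A₂)·P(Z)² / P(DE)³ = 740.
(0.26)·(P(Z))² / (0.051)³ = 740
P(Z)² = 0.378 ⇒ P(Z) = 0.61 atm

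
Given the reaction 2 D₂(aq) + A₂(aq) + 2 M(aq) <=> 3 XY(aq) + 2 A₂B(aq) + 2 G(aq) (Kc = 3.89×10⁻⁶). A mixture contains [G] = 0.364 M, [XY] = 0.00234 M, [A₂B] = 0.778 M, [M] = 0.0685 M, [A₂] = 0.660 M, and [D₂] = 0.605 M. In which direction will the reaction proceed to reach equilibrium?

toward products

Qc = [XY]³·[A₂B]²·[G]² / ([D₂]²·[A₂]·[M]²) = (0.00234)³·(0.778)²·(0.364)² / ((0.605)²·(0.660)·(0.0685)²) = 9.07×10⁻⁷
Qc = 9.07×10⁻⁷ < Kc = 3.89×10⁻⁶, so the forward reaction proceeds.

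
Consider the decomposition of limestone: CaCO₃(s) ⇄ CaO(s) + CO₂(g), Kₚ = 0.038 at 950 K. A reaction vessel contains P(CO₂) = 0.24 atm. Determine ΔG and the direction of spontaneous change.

(CaCO₃, CaO are pure solids — omitted from Qₚ.)
Qₚ = P(CO₂) = 0.240
ΔG = RT ln(Qₚ/Kₚ) = (8.314 J mol⁻¹ K⁻¹)(950 K) × ln(0.240/0.038)
   = (7.898 kJ/mol)(1.843) = 14.6 kJ/mol
ΔG > 0, so the forward reaction is non-spontaneous (proceeds in reverse).

ΔG = 14.6 kJ/mol; the forward reaction is non-spontaneous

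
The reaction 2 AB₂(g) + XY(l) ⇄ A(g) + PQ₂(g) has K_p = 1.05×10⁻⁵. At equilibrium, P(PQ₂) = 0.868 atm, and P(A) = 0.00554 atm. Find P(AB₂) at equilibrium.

P(AB₂) = 21.4 atm

(XY is a pure liquid — omitted from K_p.)
At equilibrium, K_p = P(A)·P(PQ₂) / P(AB₂)² = 1.05×10⁻⁵.
(0.00554)·(0.868) / (P(AB₂))² = 1.05×10⁻⁵
P(AB₂)² = 458 ⇒ P(AB₂) = 21.4 atm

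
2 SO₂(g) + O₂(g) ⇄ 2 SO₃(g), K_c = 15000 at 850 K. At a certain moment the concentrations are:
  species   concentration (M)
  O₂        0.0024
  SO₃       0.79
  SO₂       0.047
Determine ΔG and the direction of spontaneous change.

ΔG = 14.6 kJ/mol; the forward reaction is non-spontaneous

Q_c = [SO₃]² / ([SO₂]²·[O₂]) = (0.79)² / ((0.047)²·(0.0024)) = 1.18×10⁵
ΔG = RT ln(Q_c/K_c) = (8.314 J mol⁻¹ K⁻¹)(850 K) × ln(1.18×10⁵/15000)
   = (7.067 kJ/mol)(2.063) = 14.6 kJ/mol
ΔG > 0, so the forward reaction is non-spontaneous (proceeds in reverse).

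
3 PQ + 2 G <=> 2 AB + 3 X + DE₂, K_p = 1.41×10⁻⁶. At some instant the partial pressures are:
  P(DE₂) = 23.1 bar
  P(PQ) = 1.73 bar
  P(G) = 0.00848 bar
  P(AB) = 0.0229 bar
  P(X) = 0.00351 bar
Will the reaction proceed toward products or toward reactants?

Q_p = P(AB)²·P(X)³·P(DE₂) / (P(PQ)³·P(G)²) = (0.0229)²·(0.00351)³·(23.1) / ((1.73)³·(0.00848)²) = 1.41×10⁻⁶
Q_p = 1.41×10⁻⁶ = K_p, so the system is already at equilibrium.

neither direction; the system is at equilibrium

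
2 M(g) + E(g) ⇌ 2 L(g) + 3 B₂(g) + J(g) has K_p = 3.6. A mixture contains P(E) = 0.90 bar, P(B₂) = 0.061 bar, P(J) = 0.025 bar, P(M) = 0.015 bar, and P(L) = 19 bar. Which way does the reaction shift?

Q_p = P(L)²·P(B₂)³·P(J) / (P(M)²·P(E)) = (19)²·(0.061)³·(0.025) / ((0.015)²·(0.90)) = 10
Q_p = 10 > K_p = 3.6, so the reverse reaction proceeds.

reverse (toward reactants)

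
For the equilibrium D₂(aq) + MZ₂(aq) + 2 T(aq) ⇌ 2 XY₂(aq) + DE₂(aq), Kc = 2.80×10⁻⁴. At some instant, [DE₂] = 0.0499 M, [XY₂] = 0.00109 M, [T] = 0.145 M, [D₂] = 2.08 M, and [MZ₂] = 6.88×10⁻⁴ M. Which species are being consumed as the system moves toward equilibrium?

Qc = [XY₂]²·[DE₂] / ([D₂]·[MZ₂]·[T]²) = (0.00109)²·(0.0499) / ((2.08)·(6.88×10⁻⁴)·(0.145)²) = 0.00197
Qc = 0.00197 > Kc = 2.80×10⁻⁴: net reverse reaction.

XY₂, DE₂ (products)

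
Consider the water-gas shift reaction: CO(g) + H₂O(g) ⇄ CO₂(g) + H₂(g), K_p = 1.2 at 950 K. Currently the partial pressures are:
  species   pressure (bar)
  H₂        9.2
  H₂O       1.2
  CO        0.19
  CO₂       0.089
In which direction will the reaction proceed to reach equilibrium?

toward reactants

Q_p = P(CO₂)·P(H₂) / (P(CO)·P(H₂O)) = (0.089)·(9.2) / ((0.19)·(1.2)) = 3.6
Q_p = 3.6 > K_p = 1.2, so the reverse reaction proceeds.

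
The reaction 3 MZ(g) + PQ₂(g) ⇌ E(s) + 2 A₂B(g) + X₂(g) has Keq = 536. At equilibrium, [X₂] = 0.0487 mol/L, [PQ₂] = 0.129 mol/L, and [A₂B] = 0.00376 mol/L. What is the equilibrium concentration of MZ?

(E is a pure solid — omitted from Keq.)
At equilibrium, Keq = [A₂B]²·[X₂] / ([MZ]³·[PQ₂]) = 536.
(0.00376)²·(0.0487) / (([MZ])³·(0.129)) = 536
[MZ]³ = 9.96e-9 ⇒ [MZ] = 0.00215 mol/L

[MZ] = 0.00215 mol/L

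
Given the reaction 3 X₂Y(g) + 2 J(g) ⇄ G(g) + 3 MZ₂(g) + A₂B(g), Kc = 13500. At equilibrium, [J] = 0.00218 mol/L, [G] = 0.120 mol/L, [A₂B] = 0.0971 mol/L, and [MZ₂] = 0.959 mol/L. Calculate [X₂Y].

At equilibrium, Kc = [G]·[MZ₂]³·[A₂B] / ([X₂Y]³·[J]²) = 13500.
(0.120)·(0.959)³·(0.0971) / (([X₂Y])³·(0.00218)²) = 13500
[X₂Y]³ = 0.160 ⇒ [X₂Y] = 0.543 mol/L

[X₂Y] = 0.543 mol/L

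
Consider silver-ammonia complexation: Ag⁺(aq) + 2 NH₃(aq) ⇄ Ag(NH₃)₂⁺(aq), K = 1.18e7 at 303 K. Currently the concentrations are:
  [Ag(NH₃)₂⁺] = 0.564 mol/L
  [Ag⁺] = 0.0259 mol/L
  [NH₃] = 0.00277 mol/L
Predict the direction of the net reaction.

Q = [Ag(NH₃)₂⁺] / ([Ag⁺]·[NH₃]²) = (0.564) / ((0.0259)·(0.00277)²) = 2.84e6
Q = 2.84e6 < K = 1.18e7, so the forward reaction proceeds.

toward products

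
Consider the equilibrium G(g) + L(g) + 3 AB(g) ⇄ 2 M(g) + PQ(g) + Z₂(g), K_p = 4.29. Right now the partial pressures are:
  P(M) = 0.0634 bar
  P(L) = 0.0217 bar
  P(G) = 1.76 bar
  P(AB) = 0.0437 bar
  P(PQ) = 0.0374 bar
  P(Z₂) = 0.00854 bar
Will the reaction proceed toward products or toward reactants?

to the right

Q_p = P(M)²·P(PQ)·P(Z₂) / (P(G)·P(L)·P(AB)³) = (0.0634)²·(0.0374)·(0.00854) / ((1.76)·(0.0217)·(0.0437)³) = 0.403
Q_p = 0.403 < K_p = 4.29, so the forward reaction proceeds.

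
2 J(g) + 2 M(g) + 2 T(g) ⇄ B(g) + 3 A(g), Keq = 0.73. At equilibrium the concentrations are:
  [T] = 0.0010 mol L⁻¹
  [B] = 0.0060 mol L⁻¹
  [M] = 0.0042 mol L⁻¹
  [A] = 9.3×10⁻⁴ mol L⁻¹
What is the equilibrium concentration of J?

At equilibrium, Keq = [B]·[A]³ / ([J]²·[M]²·[T]²) = 0.73.
(0.0060)·(9.3×10⁻⁴)³ / (([J])²·(0.0042)²·(0.0010)²) = 0.73
[J]² = 0.375 ⇒ [J] = 0.61 mol L⁻¹

[J] = 0.61 mol L⁻¹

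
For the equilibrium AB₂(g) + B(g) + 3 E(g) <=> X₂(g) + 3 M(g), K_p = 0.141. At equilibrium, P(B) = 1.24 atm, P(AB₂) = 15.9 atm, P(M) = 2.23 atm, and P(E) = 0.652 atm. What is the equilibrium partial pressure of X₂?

P(X₂) = 0.0695 atm

At equilibrium, K_p = P(X₂)·P(M)³ / (P(AB₂)·P(B)·P(E)³) = 0.141.
(P(X₂))·(2.23)³ / ((15.9)·(1.24)·(0.652)³) = 0.141
P(X₂) = 0.0695 atm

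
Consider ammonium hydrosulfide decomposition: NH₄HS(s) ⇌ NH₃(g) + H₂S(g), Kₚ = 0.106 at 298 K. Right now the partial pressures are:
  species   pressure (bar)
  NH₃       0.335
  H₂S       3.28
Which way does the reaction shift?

in the reverse direction

(NH₄HS is a pure solid — omitted from Qₚ.)
Qₚ = P(NH₃)·P(H₂S) = (0.335)·(3.28) = 1.10
Qₚ = 1.10 > Kₚ = 0.106, so the reverse reaction proceeds.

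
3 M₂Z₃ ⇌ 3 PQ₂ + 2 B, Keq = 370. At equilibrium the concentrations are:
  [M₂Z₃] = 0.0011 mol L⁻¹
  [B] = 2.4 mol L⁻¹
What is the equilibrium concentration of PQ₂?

[PQ₂] = 0.0044 mol L⁻¹

At equilibrium, Keq = [PQ₂]³·[B]² / [M₂Z₃]³ = 370.
([PQ₂])³·(2.4)² / (0.0011)³ = 370
[PQ₂]³ = 8.55×10⁻⁸ ⇒ [PQ₂] = 0.0044 mol L⁻¹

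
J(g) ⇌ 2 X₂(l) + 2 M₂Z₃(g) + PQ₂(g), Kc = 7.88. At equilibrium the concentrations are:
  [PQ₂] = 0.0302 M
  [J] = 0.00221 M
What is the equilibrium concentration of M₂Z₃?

(X₂ is a pure liquid — omitted from Kc.)
At equilibrium, Kc = [M₂Z₃]²·[PQ₂] / [J] = 7.88.
([M₂Z₃])²·(0.0302) / (0.00221) = 7.88
[M₂Z₃]² = 0.577 ⇒ [M₂Z₃] = 0.759 M

[M₂Z₃] = 0.759 M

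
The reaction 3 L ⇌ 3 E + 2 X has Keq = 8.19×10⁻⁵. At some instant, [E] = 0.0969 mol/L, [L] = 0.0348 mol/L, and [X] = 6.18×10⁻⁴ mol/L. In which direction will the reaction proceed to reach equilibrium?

in the forward direction

Q = [E]³·[X]² / [L]³ = (0.0969)³·(6.18×10⁻⁴)² / (0.0348)³ = 8.25×10⁻⁶
Q = 8.25×10⁻⁶ < Keq = 8.19×10⁻⁵, so the forward reaction proceeds.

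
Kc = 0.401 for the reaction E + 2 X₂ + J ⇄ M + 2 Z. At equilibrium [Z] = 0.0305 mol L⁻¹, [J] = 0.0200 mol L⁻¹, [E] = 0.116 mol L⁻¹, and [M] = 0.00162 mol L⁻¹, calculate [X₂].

[X₂] = 0.0402 mol L⁻¹

At equilibrium, Kc = [M]·[Z]² / ([E]·[X₂]²·[J]) = 0.401.
(0.00162)·(0.0305)² / ((0.116)·([X₂])²·(0.0200)) = 0.401
[X₂]² = 0.00162 ⇒ [X₂] = 0.0402 mol L⁻¹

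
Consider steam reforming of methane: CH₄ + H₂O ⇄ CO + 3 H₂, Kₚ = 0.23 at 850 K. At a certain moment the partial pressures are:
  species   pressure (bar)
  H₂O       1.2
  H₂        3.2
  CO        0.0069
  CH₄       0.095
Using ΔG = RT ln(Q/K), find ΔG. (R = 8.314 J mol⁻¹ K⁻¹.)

Qₚ = P(CO)·P(H₂)³ / (P(CH₄)·P(H₂O)) = (0.0069)·(3.2)³ / ((0.095)·(1.2)) = 1.98
ΔG = RT ln(Qₚ/Kₚ) = (8.314 J mol⁻¹ K⁻¹)(850 K) × ln(1.98/0.23)
   = (7.067 kJ/mol)(2.153) = 15.2 kJ/mol
ΔG > 0, so the forward reaction is non-spontaneous (proceeds in reverse).

ΔG = 15.2 kJ/mol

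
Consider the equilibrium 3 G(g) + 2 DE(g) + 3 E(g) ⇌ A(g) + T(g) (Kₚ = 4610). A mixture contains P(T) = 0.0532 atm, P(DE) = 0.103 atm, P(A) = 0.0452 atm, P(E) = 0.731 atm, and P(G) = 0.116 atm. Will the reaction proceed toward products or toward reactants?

forward (toward products)

Qₚ = P(A)·P(T) / (P(G)³·P(DE)²·P(E)³) = (0.0452)·(0.0532) / ((0.116)³·(0.103)²·(0.731)³) = 372
Qₚ = 372 < Kₚ = 4610, so the forward reaction proceeds.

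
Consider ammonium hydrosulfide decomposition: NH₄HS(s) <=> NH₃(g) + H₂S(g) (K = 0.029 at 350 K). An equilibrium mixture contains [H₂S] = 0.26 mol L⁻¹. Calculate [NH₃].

[NH₃] = 0.11 mol L⁻¹

(NH₄HS is a pure solid — omitted from K.)
At equilibrium, K = [NH₃]·[H₂S] = 0.029.
([NH₃])·(0.26) = 0.029
[NH₃] = 0.112 = 0.11 mol L⁻¹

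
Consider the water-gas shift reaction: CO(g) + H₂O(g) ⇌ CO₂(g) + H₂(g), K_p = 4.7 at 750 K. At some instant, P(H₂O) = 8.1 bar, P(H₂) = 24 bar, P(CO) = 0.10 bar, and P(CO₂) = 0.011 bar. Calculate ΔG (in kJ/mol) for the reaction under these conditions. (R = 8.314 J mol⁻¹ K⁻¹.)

Q_p = P(CO₂)·P(H₂) / (P(CO)·P(H₂O)) = (0.011)·(24) / ((0.10)·(8.1)) = 0.326
ΔG = RT ln(Q_p/K_p) = (8.314 J mol⁻¹ K⁻¹)(750 K) × ln(0.326/4.7)
   = (6.236 kJ/mol)(-2.668) = -16.6 kJ/mol
ΔG < 0, so the forward reaction is spontaneous (proceeds forward).

ΔG = -16.6 kJ/mol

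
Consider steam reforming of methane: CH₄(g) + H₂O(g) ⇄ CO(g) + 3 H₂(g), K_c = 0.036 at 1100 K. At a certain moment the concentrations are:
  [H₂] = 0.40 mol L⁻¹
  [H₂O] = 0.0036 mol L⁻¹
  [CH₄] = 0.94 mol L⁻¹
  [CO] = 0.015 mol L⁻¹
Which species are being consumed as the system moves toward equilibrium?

Q_c = [CO]·[H₂]³ / ([CH₄]·[H₂O]) = (0.015)·(0.40)³ / ((0.94)·(0.0036)) = 0.28
Q_c = 0.28 > K_c = 0.036: net reverse reaction.

CO, H₂ (products)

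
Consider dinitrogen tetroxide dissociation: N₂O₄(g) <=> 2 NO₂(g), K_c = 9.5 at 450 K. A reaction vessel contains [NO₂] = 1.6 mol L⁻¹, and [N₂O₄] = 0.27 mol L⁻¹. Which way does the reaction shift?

no net change (already at equilibrium)

Q_c = [NO₂]² / [N₂O₄] = (1.6)² / (0.27) = 9.5
Q_c = 9.5 = K_c, so the system is already at equilibrium.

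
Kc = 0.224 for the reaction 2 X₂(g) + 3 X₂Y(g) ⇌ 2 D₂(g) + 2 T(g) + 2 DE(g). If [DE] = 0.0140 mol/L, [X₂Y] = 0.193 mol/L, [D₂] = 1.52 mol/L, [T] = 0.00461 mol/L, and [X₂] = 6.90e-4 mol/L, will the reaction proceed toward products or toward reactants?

reverse (toward reactants)

Qc = [D₂]²·[T]²·[DE]² / ([X₂]²·[X₂Y]³) = (1.52)²·(0.00461)²·(0.0140)² / ((6.90e-4)²·(0.193)³) = 2.81
Qc = 2.81 > Kc = 0.224, so the reverse reaction proceeds.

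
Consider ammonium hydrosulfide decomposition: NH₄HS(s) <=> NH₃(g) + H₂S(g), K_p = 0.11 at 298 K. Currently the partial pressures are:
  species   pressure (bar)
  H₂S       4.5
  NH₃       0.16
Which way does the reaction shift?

(NH₄HS is a pure solid — omitted from Q_p.)
Q_p = P(NH₃)·P(H₂S) = (0.16)·(4.5) = 0.72
Q_p = 0.72 > K_p = 0.11, so the reverse reaction proceeds.

in the reverse direction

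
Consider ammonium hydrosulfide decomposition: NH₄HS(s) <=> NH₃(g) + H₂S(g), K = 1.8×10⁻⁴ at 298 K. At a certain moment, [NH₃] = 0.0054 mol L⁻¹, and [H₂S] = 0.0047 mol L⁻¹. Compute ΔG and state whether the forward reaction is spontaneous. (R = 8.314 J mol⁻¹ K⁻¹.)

(NH₄HS is a pure solid — omitted from Q.)
Q = [NH₃]·[H₂S] = (0.0054)·(0.0047) = 2.54×10⁻⁵
ΔG = RT ln(Q/K) = (8.314 J mol⁻¹ K⁻¹)(298 K) × ln(2.54×10⁻⁵/1.8×10⁻⁴)
   = (2.478 kJ/mol)(-1.958) = -4.85 kJ/mol
ΔG < 0, so the forward reaction is spontaneous (proceeds forward).

ΔG = -4.85 kJ/mol; the forward reaction is spontaneous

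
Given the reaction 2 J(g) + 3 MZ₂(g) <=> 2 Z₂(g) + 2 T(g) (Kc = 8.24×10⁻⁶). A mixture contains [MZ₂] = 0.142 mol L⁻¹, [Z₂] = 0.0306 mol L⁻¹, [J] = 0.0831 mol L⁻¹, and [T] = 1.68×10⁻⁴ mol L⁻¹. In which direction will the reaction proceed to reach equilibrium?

toward products

Qc = [Z₂]²·[T]² / ([J]²·[MZ₂]³) = (0.0306)²·(1.68×10⁻⁴)² / ((0.0831)²·(0.142)³) = 1.34×10⁻⁶
Qc = 1.34×10⁻⁶ < Kc = 8.24×10⁻⁶, so the forward reaction proceeds.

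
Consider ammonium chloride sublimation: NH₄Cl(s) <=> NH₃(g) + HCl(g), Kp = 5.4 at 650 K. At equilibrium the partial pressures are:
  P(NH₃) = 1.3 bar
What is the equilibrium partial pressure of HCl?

(NH₄Cl is a pure solid — omitted from Kp.)
At equilibrium, Kp = P(NH₃)·P(HCl) = 5.4.
(1.3)·(P(HCl)) = 5.4
P(HCl) = 4.15 = 4.2 bar

P(HCl) = 4.2 bar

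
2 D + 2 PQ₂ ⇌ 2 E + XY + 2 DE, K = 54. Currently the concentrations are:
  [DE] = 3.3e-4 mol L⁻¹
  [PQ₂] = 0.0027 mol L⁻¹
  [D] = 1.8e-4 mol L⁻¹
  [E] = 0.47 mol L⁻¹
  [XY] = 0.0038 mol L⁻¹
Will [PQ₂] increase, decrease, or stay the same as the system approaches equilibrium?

increase

Q = [E]²·[XY]·[DE]² / ([D]²·[PQ₂]²) = (0.47)²·(0.0038)·(3.3e-4)² / ((1.8e-4)²·(0.0027)²) = 390
Q = 390 > K = 54: net reverse reaction.
PQ₂ is a reactant, so it increases.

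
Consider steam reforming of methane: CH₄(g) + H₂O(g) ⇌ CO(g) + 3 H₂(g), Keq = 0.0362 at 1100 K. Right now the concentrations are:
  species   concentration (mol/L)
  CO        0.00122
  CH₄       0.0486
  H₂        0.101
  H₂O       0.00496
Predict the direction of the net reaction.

forward (toward products)

Q = [CO]·[H₂]³ / ([CH₄]·[H₂O]) = (0.00122)·(0.101)³ / ((0.0486)·(0.00496)) = 0.00521
Q = 0.00521 < Keq = 0.0362, so the forward reaction proceeds.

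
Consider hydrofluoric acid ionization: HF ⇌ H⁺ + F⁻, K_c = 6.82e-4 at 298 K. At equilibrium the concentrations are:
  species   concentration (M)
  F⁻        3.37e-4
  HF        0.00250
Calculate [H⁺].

At equilibrium, K_c = [H⁺]·[F⁻] / [HF] = 6.82e-4.
([H⁺])·(3.37e-4) / (0.00250) = 6.82e-4
[H⁺] = 0.00506 M

[H⁺] = 0.00506 M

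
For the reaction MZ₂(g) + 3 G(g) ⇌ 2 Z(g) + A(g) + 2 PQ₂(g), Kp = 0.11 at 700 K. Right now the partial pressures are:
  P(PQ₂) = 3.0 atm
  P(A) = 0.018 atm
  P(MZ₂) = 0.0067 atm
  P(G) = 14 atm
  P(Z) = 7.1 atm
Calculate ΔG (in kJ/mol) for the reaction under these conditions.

Qp = P(Z)²·P(A)·P(PQ₂)² / (P(MZ₂)·P(G)³) = (7.1)²·(0.018)·(3.0)² / ((0.0067)·(14)³) = 0.444
ΔG = RT ln(Qp/Kp) = (8.314 J mol⁻¹ K⁻¹)(700 K) × ln(0.444/0.11)
   = (5.820 kJ/mol)(1.395) = 8.12 kJ/mol
ΔG > 0, so the forward reaction is non-spontaneous (proceeds in reverse).

ΔG = 8.12 kJ/mol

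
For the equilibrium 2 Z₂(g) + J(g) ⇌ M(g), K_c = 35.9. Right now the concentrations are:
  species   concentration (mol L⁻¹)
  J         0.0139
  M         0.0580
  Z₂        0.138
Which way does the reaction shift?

to the left

Q_c = [M] / ([Z₂]²·[J]) = (0.0580) / ((0.138)²·(0.0139)) = 219
Q_c = 219 > K_c = 35.9, so the reverse reaction proceeds.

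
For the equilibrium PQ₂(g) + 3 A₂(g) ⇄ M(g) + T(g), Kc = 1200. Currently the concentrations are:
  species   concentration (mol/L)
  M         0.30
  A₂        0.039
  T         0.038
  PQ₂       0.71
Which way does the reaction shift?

Qc = [M]·[T] / ([PQ₂]·[A₂]³) = (0.30)·(0.038) / ((0.71)·(0.039)³) = 270
Qc = 270 < Kc = 1200, so the forward reaction proceeds.

in the forward direction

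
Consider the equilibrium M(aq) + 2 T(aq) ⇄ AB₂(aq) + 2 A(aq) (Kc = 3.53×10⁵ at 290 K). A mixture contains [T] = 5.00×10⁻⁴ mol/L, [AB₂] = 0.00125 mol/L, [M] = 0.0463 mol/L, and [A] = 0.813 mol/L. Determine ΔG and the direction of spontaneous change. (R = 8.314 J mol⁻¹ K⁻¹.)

Qc = [AB₂]·[A]² / ([M]·[T]²) = (0.00125)·(0.813)² / ((0.0463)·(5.00×10⁻⁴)²) = 71400
ΔG = RT ln(Qc/Kc) = (8.314 J mol⁻¹ K⁻¹)(290 K) × ln(71400/3.53×10⁵)
   = (2.411 kJ/mol)(-1.598) = -3.85 kJ/mol
ΔG < 0, so the forward reaction is spontaneous (proceeds forward).

ΔG = -3.85 kJ/mol; the forward reaction is spontaneous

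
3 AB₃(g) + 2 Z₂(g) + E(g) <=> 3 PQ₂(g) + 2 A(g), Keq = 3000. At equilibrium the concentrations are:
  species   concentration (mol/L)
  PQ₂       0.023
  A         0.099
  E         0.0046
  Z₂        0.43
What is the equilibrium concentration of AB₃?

At equilibrium, Keq = [PQ₂]³·[A]² / ([AB₃]³·[Z₂]²·[E]) = 3000.
(0.023)³·(0.099)² / (([AB₃])³·(0.43)²·(0.0046)) = 3000
[AB₃]³ = 4.67×10⁻⁸ ⇒ [AB₃] = 0.0036 mol/L

[AB₃] = 0.0036 mol/L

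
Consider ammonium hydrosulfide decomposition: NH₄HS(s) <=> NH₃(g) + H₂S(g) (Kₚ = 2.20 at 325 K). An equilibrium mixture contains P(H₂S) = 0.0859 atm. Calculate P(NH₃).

(NH₄HS is a pure solid — omitted from Kₚ.)
At equilibrium, Kₚ = P(NH₃)·P(H₂S) = 2.20.
(P(NH₃))·(0.0859) = 2.20
P(NH₃) = 25.6 atm

P(NH₃) = 25.6 atm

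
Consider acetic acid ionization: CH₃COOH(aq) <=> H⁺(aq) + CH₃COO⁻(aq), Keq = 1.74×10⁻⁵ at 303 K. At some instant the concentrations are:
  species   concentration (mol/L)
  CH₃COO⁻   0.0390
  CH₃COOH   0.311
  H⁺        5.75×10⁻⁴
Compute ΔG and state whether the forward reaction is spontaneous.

Q = [H⁺]·[CH₃COO⁻] / [CH₃COOH] = (5.75×10⁻⁴)·(0.0390) / (0.311) = 7.21×10⁻⁵
ΔG = RT ln(Q/Keq) = (8.314 J mol⁻¹ K⁻¹)(303 K) × ln(7.21×10⁻⁵/1.74×10⁻⁵)
   = (2.519 kJ/mol)(1.422) = 3.58 kJ/mol
ΔG > 0, so the forward reaction is non-spontaneous (proceeds in reverse).

ΔG = 3.58 kJ/mol; the forward reaction is non-spontaneous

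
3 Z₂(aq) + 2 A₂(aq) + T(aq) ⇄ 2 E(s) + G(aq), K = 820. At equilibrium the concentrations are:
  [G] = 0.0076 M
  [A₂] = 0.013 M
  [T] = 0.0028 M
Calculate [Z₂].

(E is a pure solid — omitted from K.)
At equilibrium, K = [G] / ([Z₂]³·[A₂]²·[T]) = 820.
(0.0076) / (([Z₂])³·(0.013)²·(0.0028)) = 820
[Z₂]³ = 19.6 ⇒ [Z₂] = 2.7 M

[Z₂] = 2.7 M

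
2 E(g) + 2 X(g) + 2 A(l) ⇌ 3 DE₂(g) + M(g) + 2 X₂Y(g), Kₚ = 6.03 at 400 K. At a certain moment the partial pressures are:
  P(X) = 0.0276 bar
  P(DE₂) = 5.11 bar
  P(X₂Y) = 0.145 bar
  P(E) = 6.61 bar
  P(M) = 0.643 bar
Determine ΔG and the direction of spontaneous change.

ΔG = 7.30 kJ/mol; the forward reaction is non-spontaneous

(A is a pure liquid — omitted from Qₚ.)
Qₚ = P(DE₂)³·P(M)·P(X₂Y)² / (P(E)²·P(X)²) = (5.11)³·(0.643)·(0.145)² / ((6.61)²·(0.0276)²) = 54.2
ΔG = RT ln(Qₚ/Kₚ) = (8.314 J mol⁻¹ K⁻¹)(400 K) × ln(54.2/6.03)
   = (3.326 kJ/mol)(2.196) = 7.30 kJ/mol
ΔG > 0, so the forward reaction is non-spontaneous (proceeds in reverse).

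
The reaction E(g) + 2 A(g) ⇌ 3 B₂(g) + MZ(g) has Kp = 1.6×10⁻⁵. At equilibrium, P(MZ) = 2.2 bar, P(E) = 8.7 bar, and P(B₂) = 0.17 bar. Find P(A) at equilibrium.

P(A) = 8.8 bar

At equilibrium, Kp = P(B₂)³·P(MZ) / (P(E)·P(A)²) = 1.6×10⁻⁵.
(0.17)³·(2.2) / ((8.7)·(P(A))²) = 1.6×10⁻⁵
P(A)² = 77.6 ⇒ P(A) = 8.8 bar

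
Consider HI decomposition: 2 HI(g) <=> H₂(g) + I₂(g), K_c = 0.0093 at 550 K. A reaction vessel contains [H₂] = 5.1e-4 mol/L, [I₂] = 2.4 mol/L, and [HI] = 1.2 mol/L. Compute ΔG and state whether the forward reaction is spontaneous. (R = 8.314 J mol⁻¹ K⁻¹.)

Q_c = [H₂]·[I₂] / [HI]² = (5.1e-4)·(2.4) / (1.2)² = 8.50e-4
ΔG = RT ln(Q_c/K_c) = (8.314 J mol⁻¹ K⁻¹)(550 K) × ln(8.50e-4/0.0093)
   = (4.573 kJ/mol)(-2.393) = -10.9 kJ/mol
ΔG < 0, so the forward reaction is spontaneous (proceeds forward).

ΔG = -10.9 kJ/mol; the forward reaction is spontaneous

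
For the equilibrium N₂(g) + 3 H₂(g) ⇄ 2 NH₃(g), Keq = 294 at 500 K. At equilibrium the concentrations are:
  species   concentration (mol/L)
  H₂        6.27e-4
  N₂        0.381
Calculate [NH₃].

[NH₃] = 1.66e-4 mol/L

At equilibrium, Keq = [NH₃]² / ([N₂]·[H₂]³) = 294.
([NH₃])² / ((0.381)·(6.27e-4)³) = 294
[NH₃]² = 2.76e-8 ⇒ [NH₃] = 1.66e-4 mol/L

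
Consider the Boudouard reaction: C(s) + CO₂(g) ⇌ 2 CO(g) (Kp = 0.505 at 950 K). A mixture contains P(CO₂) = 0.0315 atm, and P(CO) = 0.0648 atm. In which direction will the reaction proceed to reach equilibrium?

(C is a pure solid — omitted from Qp.)
Qp = P(CO)² / P(CO₂) = (0.0648)² / (0.0315) = 0.133
Qp = 0.133 < Kp = 0.505, so the forward reaction proceeds.

forward (toward products)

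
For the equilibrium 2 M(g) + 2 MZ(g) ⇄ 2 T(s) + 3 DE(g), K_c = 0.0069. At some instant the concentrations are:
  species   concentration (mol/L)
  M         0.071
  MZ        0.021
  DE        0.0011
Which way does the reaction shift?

toward products

(T is a pure solid — omitted from Q_c.)
Q_c = [DE]³ / ([M]²·[MZ]²) = (0.0011)³ / ((0.071)²·(0.021)²) = 6.0×10⁻⁴
Q_c = 6.0×10⁻⁴ < K_c = 0.0069, so the forward reaction proceeds.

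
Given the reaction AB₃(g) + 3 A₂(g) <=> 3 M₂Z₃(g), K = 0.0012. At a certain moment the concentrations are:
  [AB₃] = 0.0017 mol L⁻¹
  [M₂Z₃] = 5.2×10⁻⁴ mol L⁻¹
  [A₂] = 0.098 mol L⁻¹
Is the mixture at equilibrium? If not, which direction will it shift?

Q = [M₂Z₃]³ / ([AB₃]·[A₂]³) = (5.2×10⁻⁴)³ / ((0.0017)·(0.098)³) = 8.8×10⁻⁵
Q = 8.8×10⁻⁵ < K = 0.0012: net forward reaction.

no; Q < K, reaction proceeds forward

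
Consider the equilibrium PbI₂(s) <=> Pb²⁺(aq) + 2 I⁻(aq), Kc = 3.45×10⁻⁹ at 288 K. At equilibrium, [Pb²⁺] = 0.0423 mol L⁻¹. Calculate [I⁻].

(PbI₂ is a pure solid — omitted from Kc.)
At equilibrium, Kc = [Pb²⁺]·[I⁻]² = 3.45×10⁻⁹.
(0.0423)·([I⁻])² = 3.45×10⁻⁹
[I⁻]² = 8.16×10⁻⁸ ⇒ [I⁻] = 2.86×10⁻⁴ mol L⁻¹

[I⁻] = 2.86×10⁻⁴ mol L⁻¹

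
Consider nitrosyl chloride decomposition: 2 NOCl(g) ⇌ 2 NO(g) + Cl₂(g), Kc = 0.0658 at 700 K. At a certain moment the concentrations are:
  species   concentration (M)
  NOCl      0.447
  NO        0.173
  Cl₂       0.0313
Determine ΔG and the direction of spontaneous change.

ΔG = -15.4 kJ/mol; the forward reaction is spontaneous

Qc = [NO]²·[Cl₂] / [NOCl]² = (0.173)²·(0.0313) / (0.447)² = 0.00469
ΔG = RT ln(Qc/Kc) = (8.314 J mol⁻¹ K⁻¹)(700 K) × ln(0.00469/0.0658)
   = (5.820 kJ/mol)(-2.641) = -15.4 kJ/mol
ΔG < 0, so the forward reaction is spontaneous (proceeds forward).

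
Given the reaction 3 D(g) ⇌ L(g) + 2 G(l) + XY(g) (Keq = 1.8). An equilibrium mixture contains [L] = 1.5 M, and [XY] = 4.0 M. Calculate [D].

[D] = 1.5 M

(G is a pure liquid — omitted from Keq.)
At equilibrium, Keq = [L]·[XY] / [D]³ = 1.8.
(1.5)·(4.0) / ([D])³ = 1.8
[D]³ = 3.33 ⇒ [D] = 1.5 M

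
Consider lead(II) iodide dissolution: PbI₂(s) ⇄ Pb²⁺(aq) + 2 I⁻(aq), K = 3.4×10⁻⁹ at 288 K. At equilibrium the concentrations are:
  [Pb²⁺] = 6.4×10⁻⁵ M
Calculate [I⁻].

[I⁻] = 0.0073 M

(PbI₂ is a pure solid — omitted from K.)
At equilibrium, K = [Pb²⁺]·[I⁻]² = 3.4×10⁻⁹.
(6.4×10⁻⁵)·([I⁻])² = 3.4×10⁻⁹
[I⁻]² = 5.31×10⁻⁵ ⇒ [I⁻] = 0.0073 M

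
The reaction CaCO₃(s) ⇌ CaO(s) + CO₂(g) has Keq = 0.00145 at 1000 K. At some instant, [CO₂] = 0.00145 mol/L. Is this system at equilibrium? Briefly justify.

(CaCO₃, CaO are pure solids — omitted from Q.)
Q = [CO₂] = 0.00145
Q = 0.00145 = Keq; the system is at equilibrium.

yes, at equilibrium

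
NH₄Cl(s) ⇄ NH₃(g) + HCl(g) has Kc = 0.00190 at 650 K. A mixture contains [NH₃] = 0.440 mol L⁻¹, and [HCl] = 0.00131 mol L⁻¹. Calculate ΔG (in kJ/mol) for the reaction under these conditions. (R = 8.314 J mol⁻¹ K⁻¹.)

ΔG = -6.45 kJ/mol

(NH₄Cl is a pure solid — omitted from Qc.)
Qc = [NH₃]·[HCl] = (0.440)·(0.00131) = 5.76e-4
ΔG = RT ln(Qc/Kc) = (8.314 J mol⁻¹ K⁻¹)(650 K) × ln(5.76e-4/0.00190)
   = (5.404 kJ/mol)(-1.194) = -6.45 kJ/mol
ΔG < 0, so the forward reaction is spontaneous (proceeds forward).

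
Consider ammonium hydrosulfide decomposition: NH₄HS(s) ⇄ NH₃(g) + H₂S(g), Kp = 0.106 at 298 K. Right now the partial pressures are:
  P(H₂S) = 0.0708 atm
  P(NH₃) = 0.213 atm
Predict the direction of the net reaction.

(NH₄HS is a pure solid — omitted from Qp.)
Qp = P(NH₃)·P(H₂S) = (0.213)·(0.0708) = 0.0151
Qp = 0.0151 < Kp = 0.106, so the forward reaction proceeds.

to the right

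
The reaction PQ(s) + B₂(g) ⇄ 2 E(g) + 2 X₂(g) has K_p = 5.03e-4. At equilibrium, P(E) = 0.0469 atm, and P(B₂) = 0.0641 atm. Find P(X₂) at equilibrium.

P(X₂) = 0.121 atm

(PQ is a pure solid — omitted from K_p.)
At equilibrium, K_p = P(E)²·P(X₂)² / P(B₂) = 5.03e-4.
(0.0469)²·(P(X₂))² / (0.0641) = 5.03e-4
P(X₂)² = 0.0147 ⇒ P(X₂) = 0.121 atm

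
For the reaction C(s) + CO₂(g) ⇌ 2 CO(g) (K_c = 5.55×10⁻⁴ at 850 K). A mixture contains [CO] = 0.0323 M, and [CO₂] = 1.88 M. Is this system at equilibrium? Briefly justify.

yes, at equilibrium

(C is a pure solid — omitted from Q_c.)
Q_c = [CO]² / [CO₂] = (0.0323)² / (1.88) = 5.55×10⁻⁴
Q_c = 5.55×10⁻⁴ = K_c; the system is at equilibrium.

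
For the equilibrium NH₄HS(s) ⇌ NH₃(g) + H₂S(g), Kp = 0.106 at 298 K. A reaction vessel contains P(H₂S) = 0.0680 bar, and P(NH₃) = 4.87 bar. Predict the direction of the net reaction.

to the left

(NH₄HS is a pure solid — omitted from Qp.)
Qp = P(NH₃)·P(H₂S) = (4.87)·(0.0680) = 0.331
Qp = 0.331 > Kp = 0.106, so the reverse reaction proceeds.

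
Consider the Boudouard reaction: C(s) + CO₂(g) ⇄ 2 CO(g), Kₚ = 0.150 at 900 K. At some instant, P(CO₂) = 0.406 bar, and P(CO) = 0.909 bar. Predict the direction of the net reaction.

(C is a pure solid — omitted from Qₚ.)
Qₚ = P(CO)² / P(CO₂) = (0.909)² / (0.406) = 2.04
Qₚ = 2.04 > Kₚ = 0.150, so the reverse reaction proceeds.

reverse (toward reactants)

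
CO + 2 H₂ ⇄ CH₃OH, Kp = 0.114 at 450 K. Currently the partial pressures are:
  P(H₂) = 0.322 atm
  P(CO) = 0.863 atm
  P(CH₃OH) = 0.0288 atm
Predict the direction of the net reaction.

Qp = P(CH₃OH) / (P(CO)·P(H₂)²) = (0.0288) / ((0.863)·(0.322)²) = 0.322
Qp = 0.322 > Kp = 0.114, so the reverse reaction proceeds.

reverse (toward reactants)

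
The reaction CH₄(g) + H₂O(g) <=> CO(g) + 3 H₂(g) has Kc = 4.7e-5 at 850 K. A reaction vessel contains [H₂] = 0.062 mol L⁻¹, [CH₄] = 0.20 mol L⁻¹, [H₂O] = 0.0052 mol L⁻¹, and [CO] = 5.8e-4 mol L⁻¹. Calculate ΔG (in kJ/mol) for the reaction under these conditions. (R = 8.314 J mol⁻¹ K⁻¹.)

ΔG = 7.35 kJ/mol

Qc = [CO]·[H₂]³ / ([CH₄]·[H₂O]) = (5.8e-4)·(0.062)³ / ((0.20)·(0.0052)) = 1.33e-4
ΔG = RT ln(Qc/Kc) = (8.314 J mol⁻¹ K⁻¹)(850 K) × ln(1.33e-4/4.7e-5)
   = (7.067 kJ/mol)(1.040) = 7.35 kJ/mol
ΔG > 0, so the forward reaction is non-spontaneous (proceeds in reverse).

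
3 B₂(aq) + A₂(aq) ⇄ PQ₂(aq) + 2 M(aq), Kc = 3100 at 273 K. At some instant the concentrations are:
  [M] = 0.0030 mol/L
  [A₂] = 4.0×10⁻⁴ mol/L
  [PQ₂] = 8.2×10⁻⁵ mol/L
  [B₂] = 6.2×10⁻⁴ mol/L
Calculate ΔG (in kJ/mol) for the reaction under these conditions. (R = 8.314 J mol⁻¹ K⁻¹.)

Qc = [PQ₂]·[M]² / ([B₂]³·[A₂]) = (8.2×10⁻⁵)·(0.0030)² / ((6.2×10⁻⁴)³·(4.0×10⁻⁴)) = 7740
ΔG = RT ln(Qc/Kc) = (8.314 J mol⁻¹ K⁻¹)(273 K) × ln(7740/3100)
   = (2.270 kJ/mol)(0.9150) = 2.08 kJ/mol
ΔG > 0, so the forward reaction is non-spontaneous (proceeds in reverse).

ΔG = 2.08 kJ/mol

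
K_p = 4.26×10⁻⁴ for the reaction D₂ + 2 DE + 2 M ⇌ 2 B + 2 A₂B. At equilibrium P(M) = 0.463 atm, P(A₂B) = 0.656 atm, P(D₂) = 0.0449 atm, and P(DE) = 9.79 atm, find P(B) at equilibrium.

P(B) = 0.0302 atm

At equilibrium, K_p = P(B)²·P(A₂B)² / (P(D₂)·P(DE)²·P(M)²) = 4.26×10⁻⁴.
(P(B))²·(0.656)² / ((0.0449)·(9.79)²·(0.463)²) = 4.26×10⁻⁴
P(B)² = 9.13×10⁻⁴ ⇒ P(B) = 0.0302 atm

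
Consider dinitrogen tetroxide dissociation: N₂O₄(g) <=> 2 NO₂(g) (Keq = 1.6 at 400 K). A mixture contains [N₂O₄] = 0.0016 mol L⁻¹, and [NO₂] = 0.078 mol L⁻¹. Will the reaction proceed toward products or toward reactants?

toward reactants

Q = [NO₂]² / [N₂O₄] = (0.078)² / (0.0016) = 3.8
Q = 3.8 > Keq = 1.6, so the reverse reaction proceeds.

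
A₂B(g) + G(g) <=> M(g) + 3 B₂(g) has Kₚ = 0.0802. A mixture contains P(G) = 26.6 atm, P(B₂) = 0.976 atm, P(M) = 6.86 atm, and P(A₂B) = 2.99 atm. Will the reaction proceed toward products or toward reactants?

Qₚ = P(M)·P(B₂)³ / (P(A₂B)·P(G)) = (6.86)·(0.976)³ / ((2.99)·(26.6)) = 0.0802
Qₚ = 0.0802 = Kₚ, so the system is already at equilibrium.

at equilibrium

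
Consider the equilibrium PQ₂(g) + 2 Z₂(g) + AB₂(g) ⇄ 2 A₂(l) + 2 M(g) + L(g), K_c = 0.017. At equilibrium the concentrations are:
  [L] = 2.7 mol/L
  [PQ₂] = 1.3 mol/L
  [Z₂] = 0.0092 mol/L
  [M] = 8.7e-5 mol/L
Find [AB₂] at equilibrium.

[AB₂] = 0.011 mol/L

(A₂ is a pure liquid — omitted from K_c.)
At equilibrium, K_c = [M]²·[L] / ([PQ₂]·[Z₂]²·[AB₂]) = 0.017.
(8.7e-5)²·(2.7) / ((1.3)·(0.0092)²·([AB₂])) = 0.017
[AB₂] = 0.0109 = 0.011 mol/L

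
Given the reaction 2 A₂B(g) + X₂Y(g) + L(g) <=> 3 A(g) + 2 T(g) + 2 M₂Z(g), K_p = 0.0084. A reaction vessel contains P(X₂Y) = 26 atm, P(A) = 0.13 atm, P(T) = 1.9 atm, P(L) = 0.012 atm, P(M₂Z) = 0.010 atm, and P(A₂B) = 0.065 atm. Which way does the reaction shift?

to the right

Q_p = P(A)³·P(T)²·P(M₂Z)² / (P(A₂B)²·P(X₂Y)·P(L)) = (0.13)³·(1.9)²·(0.010)² / ((0.065)²·(26)·(0.012)) = 6.0e-4
Q_p = 6.0e-4 < K_p = 0.0084, so the forward reaction proceeds.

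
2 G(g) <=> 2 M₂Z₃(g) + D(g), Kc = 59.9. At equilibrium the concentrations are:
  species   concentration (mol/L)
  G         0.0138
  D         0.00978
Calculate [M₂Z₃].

[M₂Z₃] = 1.08 mol/L

At equilibrium, Kc = [M₂Z₃]²·[D] / [G]² = 59.9.
([M₂Z₃])²·(0.00978) / (0.0138)² = 59.9
[M₂Z₃]² = 1.17 ⇒ [M₂Z₃] = 1.08 mol/L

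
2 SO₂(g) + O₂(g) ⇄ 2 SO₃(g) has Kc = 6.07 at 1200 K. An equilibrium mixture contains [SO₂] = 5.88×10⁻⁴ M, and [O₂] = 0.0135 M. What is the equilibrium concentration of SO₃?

At equilibrium, Kc = [SO₃]² / ([SO₂]²·[O₂]) = 6.07.
([SO₃])² / ((5.88×10⁻⁴)²·(0.0135)) = 6.07
[SO₃]² = 2.83×10⁻⁸ ⇒ [SO₃] = 1.68×10⁻⁴ M

[SO₃] = 1.68×10⁻⁴ M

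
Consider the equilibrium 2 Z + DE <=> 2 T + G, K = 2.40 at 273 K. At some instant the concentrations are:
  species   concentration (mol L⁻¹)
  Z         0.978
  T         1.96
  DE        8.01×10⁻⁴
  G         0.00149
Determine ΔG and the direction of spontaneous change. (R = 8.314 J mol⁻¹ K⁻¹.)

ΔG = 2.58 kJ/mol; the forward reaction is non-spontaneous

Q = [T]²·[G] / ([Z]²·[DE]) = (1.96)²·(0.00149) / ((0.978)²·(8.01×10⁻⁴)) = 7.47
ΔG = RT ln(Q/K) = (8.314 J mol⁻¹ K⁻¹)(273 K) × ln(7.47/2.40)
   = (2.270 kJ/mol)(1.135) = 2.58 kJ/mol
ΔG > 0, so the forward reaction is non-spontaneous (proceeds in reverse).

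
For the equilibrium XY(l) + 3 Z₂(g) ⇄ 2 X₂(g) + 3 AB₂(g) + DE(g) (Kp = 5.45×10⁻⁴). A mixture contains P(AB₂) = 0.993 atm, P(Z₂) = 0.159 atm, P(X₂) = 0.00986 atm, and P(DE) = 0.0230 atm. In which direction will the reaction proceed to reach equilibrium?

(XY is a pure liquid — omitted from Qp.)
Qp = P(X₂)²·P(AB₂)³·P(DE) / P(Z₂)³ = (0.00986)²·(0.993)³·(0.0230) / (0.159)³ = 5.45×10⁻⁴
Qp = 5.45×10⁻⁴ = Kp, so the system is already at equilibrium.

no net change (already at equilibrium)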